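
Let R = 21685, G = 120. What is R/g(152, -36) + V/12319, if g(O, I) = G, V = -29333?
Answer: 52723511/295656 ≈ 178.33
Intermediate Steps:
g(O, I) = 120
R/g(152, -36) + V/12319 = 21685/120 - 29333/12319 = 21685*(1/120) - 29333*1/12319 = 4337/24 - 29333/12319 = 52723511/295656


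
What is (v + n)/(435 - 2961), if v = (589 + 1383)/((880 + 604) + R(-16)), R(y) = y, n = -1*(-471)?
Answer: -86675/463521 ≈ -0.18699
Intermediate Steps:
n = 471
v = 493/367 (v = (589 + 1383)/((880 + 604) - 16) = 1972/(1484 - 16) = 1972/1468 = 1972*(1/1468) = 493/367 ≈ 1.3433)
(v + n)/(435 - 2961) = (493/367 + 471)/(435 - 2961) = (173350/367)/(-2526) = (173350/367)*(-1/2526) = -86675/463521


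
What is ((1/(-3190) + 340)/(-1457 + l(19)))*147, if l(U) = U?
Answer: -159436053/4587220 ≈ -34.757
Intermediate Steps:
((1/(-3190) + 340)/(-1457 + l(19)))*147 = ((1/(-3190) + 340)/(-1457 + 19))*147 = ((-1/3190 + 340)/(-1438))*147 = ((1084599/3190)*(-1/1438))*147 = -1084599/4587220*147 = -159436053/4587220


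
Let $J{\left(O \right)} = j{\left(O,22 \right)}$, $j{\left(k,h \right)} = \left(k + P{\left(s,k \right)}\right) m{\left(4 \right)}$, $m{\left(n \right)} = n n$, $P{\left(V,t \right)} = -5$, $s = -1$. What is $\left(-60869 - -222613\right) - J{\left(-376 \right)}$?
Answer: $167840$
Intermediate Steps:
$m{\left(n \right)} = n^{2}$
$j{\left(k,h \right)} = -80 + 16 k$ ($j{\left(k,h \right)} = \left(k - 5\right) 4^{2} = \left(-5 + k\right) 16 = -80 + 16 k$)
$J{\left(O \right)} = -80 + 16 O$
$\left(-60869 - -222613\right) - J{\left(-376 \right)} = \left(-60869 - -222613\right) - \left(-80 + 16 \left(-376\right)\right) = \left(-60869 + 222613\right) - \left(-80 - 6016\right) = 161744 - -6096 = 161744 + 6096 = 167840$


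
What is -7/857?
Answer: -7/857 ≈ -0.0081680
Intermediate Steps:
-7/857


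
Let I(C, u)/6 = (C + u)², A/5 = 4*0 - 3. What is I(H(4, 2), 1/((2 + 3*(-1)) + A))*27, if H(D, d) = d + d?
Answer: 321489/128 ≈ 2511.6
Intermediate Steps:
H(D, d) = 2*d
A = -15 (A = 5*(4*0 - 3) = 5*(0 - 3) = 5*(-3) = -15)
I(C, u) = 6*(C + u)²
I(H(4, 2), 1/((2 + 3*(-1)) + A))*27 = (6*(2*2 + 1/((2 + 3*(-1)) - 15))²)*27 = (6*(4 + 1/((2 - 3) - 15))²)*27 = (6*(4 + 1/(-1 - 15))²)*27 = (6*(4 + 1/(-16))²)*27 = (6*(4 - 1/16)²)*27 = (6*(63/16)²)*27 = (6*(3969/256))*27 = (11907/128)*27 = 321489/128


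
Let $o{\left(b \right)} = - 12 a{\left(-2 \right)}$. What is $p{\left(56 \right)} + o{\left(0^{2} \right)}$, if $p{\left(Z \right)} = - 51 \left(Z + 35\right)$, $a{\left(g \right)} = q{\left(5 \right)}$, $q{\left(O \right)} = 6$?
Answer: $-4713$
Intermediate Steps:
$a{\left(g \right)} = 6$
$p{\left(Z \right)} = -1785 - 51 Z$ ($p{\left(Z \right)} = - 51 \left(35 + Z\right) = -1785 - 51 Z$)
$o{\left(b \right)} = -72$ ($o{\left(b \right)} = \left(-12\right) 6 = -72$)
$p{\left(56 \right)} + o{\left(0^{2} \right)} = \left(-1785 - 2856\right) - 72 = -4641 - 72 = -4713$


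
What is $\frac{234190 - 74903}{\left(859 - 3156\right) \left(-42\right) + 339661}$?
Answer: $\frac{159287}{436135} \approx 0.36522$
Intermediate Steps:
$\frac{234190 - 74903}{\left(859 - 3156\right) \left(-42\right) + 339661} = \frac{159287}{\left(-2297\right) \left(-42\right) + 339661} = \frac{159287}{96474 + 339661} = \frac{159287}{436135}$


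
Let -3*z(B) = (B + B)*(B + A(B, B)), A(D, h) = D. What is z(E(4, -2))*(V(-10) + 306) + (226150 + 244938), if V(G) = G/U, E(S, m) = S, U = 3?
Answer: 4181680/9 ≈ 4.6463e+5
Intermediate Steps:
z(B) = -4*B²/3 (z(B) = -(B + B)*(B + B)/3 = -2*B*2*B/3 = -4*B²/3)
V(G) = G/3
z(E(4, -2))*(V(-10) + 306) + (226150 + 244938) = (-4/3*4²)*((⅓)*(-10) + 306) + (226150 + 244938) = (-4/3*16)*(-10/3 + 306) + 471088 = -64/3*908/3 + 471088 = -58112/9 + 471088 = 4181680/9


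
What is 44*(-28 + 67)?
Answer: 1716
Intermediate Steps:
44*(-28 + 67) = 44*39 = 1716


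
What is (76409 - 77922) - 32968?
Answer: -34481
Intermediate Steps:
(76409 - 77922) - 32968 = -1513 - 32968 = -34481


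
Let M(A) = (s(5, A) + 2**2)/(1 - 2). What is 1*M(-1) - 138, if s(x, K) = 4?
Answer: -146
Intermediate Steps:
M(A) = -8 (M(A) = (4 + 2**2)/(1 - 2) = (4 + 4)/(-1) = 8*(-1) = -8)
1*M(-1) - 138 = 1*(-8) - 138 = -8 - 138 = -146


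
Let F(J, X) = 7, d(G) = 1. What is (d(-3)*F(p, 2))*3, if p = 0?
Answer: 21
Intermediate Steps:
(d(-3)*F(p, 2))*3 = (1*7)*3 = 7*3 = 21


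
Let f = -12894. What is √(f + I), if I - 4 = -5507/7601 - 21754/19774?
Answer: 4*I*√4550560997483179987/75151087 ≈ 113.54*I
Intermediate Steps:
I = 163480562/75151087 (I = 4 + (-5507/7601 - 21754/19774) = 4 + (-5507*1/7601 - 21754*1/19774) = 4 + (-5507/7601 - 10877/9887) = 4 - 137123786/75151087 = 163480562/75151087 ≈ 2.1754)
√(f + I) = √(-12894 + 163480562/75151087) = √(-968834635216/75151087) = 4*I*√4550560997483179987/75151087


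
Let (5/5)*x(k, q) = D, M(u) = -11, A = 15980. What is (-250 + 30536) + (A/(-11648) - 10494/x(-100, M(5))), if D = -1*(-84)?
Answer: 12546435/416 ≈ 30160.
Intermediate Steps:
D = 84
x(k, q) = 84
(-250 + 30536) + (A/(-11648) - 10494/x(-100, M(5))) = (-250 + 30536) + (15980/(-11648) - 10494/84) = 30286 + (15980*(-1/11648) - 10494*1/84) = 30286 + (-3995/2912 - 1749/14) = 30286 - 52541/416 = 12546435/416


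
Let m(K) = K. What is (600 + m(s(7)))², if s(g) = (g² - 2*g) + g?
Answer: 412164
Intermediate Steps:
s(g) = g² - g
(600 + m(s(7)))² = (600 + 7*(-1 + 7))² = (600 + 7*6)² = (600 + 42)² = 642² = 412164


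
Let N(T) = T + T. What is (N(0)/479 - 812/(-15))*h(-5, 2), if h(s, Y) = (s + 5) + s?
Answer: -812/3 ≈ -270.67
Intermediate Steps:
N(T) = 2*T
h(s, Y) = 5 + 2*s (h(s, Y) = (5 + s) + s = 5 + 2*s)
(N(0)/479 - 812/(-15))*h(-5, 2) = ((2*0)/479 - 812/(-15))*(5 + 2*(-5)) = (0*(1/479) - 812*(-1/15))*(5 - 10) = (0 + 812/15)*(-5) = (812/15)*(-5) = -812/3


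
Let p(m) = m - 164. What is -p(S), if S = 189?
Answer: -25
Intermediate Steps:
p(m) = -164 + m
-p(S) = -(-164 + 189) = -1*25 = -25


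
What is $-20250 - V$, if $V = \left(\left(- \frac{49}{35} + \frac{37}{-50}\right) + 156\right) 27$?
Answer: $- \frac{1220211}{50} \approx -24404.0$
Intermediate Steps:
$V = \frac{207711}{50}$ ($V = \left(\left(\left(-49\right) \frac{1}{35} + 37 \left(- \frac{1}{50}\right)\right) + 156\right) 27 = \left(\left(- \frac{7}{5} - \frac{37}{50}\right) + 156\right) 27 = \left(- \frac{107}{50} + 156\right) 27 = \frac{7693}{50} \cdot 27 = \frac{207711}{50} \approx 4154.2$)
$-20250 - V = -20250 - \frac{207711}{50} = - \frac{1220211}{50}$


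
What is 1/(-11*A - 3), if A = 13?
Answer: -1/146 ≈ -0.0068493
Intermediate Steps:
1/(-11*A - 3) = 1/(-11*13 - 3) = 1/(-143 - 3) = 1/(-146) = -1/146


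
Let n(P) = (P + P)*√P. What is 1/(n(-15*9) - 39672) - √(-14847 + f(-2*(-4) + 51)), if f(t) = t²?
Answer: (I - 39672*√11366 - 810*I*√170490)/(18*(-2204*I + 45*√15)) ≈ -2.5045e-5 - 106.61*I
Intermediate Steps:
n(P) = 2*P^(3/2) (n(P) = (2*P)*√P = 2*P^(3/2))
1/(n(-15*9) - 39672) - √(-14847 + f(-2*(-4) + 51)) = 1/(2*(-15*9)^(3/2) - 39672) - √(-14847 + (-2*(-4) + 51)²) = 1/(2*(-135)^(3/2) - 39672) - √(-14847 + (8 + 51)²) = 1/(2*(-405*I*√15) - 39672) - √(-14847 + 59²) = 1/(-810*I*√15 - 39672) - √(-14847 + 3481) = 1/(-39672 - 810*I*√15) - √(-11366) = 1/(-39672 - 810*I*√15) - I*√11366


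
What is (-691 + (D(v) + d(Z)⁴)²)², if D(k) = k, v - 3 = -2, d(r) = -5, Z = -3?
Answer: 153025704225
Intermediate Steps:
v = 1 (v = 3 - 2 = 1)
(-691 + (D(v) + d(Z)⁴)²)² = (-691 + (1 + (-5)⁴)²)² = (-691 + (1 + 625)²)² = (-691 + 626²)² = (-691 + 391876)² = 391185² = 153025704225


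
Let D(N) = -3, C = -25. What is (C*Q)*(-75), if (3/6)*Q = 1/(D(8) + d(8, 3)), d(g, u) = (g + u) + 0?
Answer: 1875/4 ≈ 468.75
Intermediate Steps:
d(g, u) = g + u
Q = ¼ (Q = 2/(-3 + (8 + 3)) = 2/(-3 + 11) = 2/8 = 2*(⅛) = ¼ ≈ 0.25000)
(C*Q)*(-75) = -25*¼*(-75) = -25/4*(-75) = 1875/4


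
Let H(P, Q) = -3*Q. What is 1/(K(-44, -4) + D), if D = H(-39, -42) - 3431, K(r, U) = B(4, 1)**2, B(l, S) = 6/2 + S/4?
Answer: -16/52711 ≈ -0.00030354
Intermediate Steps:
B(l, S) = 3 + S/4 (B(l, S) = 6*(1/2) + S*(1/4) = 3 + S/4)
K(r, U) = 169/16 (K(r, U) = (3 + (1/4)*1)**2 = (3 + 1/4)**2 = (13/4)**2 = 169/16)
D = -3305 (D = -3*(-42) - 3431 = 126 - 3431 = -3305)
1/(K(-44, -4) + D) = 1/(169/16 - 3305) = 1/(-52711/16) = -16/52711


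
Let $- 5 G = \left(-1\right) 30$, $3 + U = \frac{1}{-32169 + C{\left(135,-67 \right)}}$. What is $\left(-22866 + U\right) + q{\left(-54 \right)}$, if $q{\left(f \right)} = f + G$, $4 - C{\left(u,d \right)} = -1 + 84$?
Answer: $- \frac{739027417}{32248} \approx -22917.0$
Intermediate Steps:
$C{\left(u,d \right)} = -79$ ($C{\left(u,d \right)} = 4 - \left(-1 + 84\right) = 4 - 83 = -79$)
$U = - \frac{96745}{32248}$ ($U = -3 + \frac{1}{-32169 - 79} = -3 + \frac{1}{-32248} = -3 - \frac{1}{32248} = - \frac{96745}{32248} \approx -3.0$)
$G = 6$ ($G = - \frac{\left(-1\right) 30}{5} = \left(- \frac{1}{5}\right) \left(-30\right) = 6$)
$q{\left(f \right)} = 6 + f$ ($q{\left(f \right)} = f + 6 = 6 + f$)
$\left(-22866 + U\right) + q{\left(-54 \right)} = \left(-22866 - \frac{96745}{32248}\right) + \left(6 - 54\right) = - \frac{737479513}{32248} - 48 = - \frac{739027417}{32248}$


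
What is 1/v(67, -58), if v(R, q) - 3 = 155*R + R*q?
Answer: 1/6502 ≈ 0.00015380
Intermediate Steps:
v(R, q) = 3 + 155*R + R*q (v(R, q) = 3 + (155*R + R*q) = 3 + 155*R + R*q)
1/v(67, -58) = 1/(3 + 155*67 + 67*(-58)) = 1/(3 + 10385 - 3886) = 1/6502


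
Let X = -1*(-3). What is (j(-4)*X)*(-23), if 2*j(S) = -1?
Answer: 69/2 ≈ 34.500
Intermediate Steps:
j(S) = -½ (j(S) = (½)*(-1) = -½)
X = 3
(j(-4)*X)*(-23) = -½*3*(-23) = -3/2*(-23) = 69/2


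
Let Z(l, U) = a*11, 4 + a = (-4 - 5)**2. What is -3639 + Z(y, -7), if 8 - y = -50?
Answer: -2792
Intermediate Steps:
y = 58 (y = 8 - 1*(-50) = 8 + 50 = 58)
a = 77 (a = -4 + (-4 - 5)**2 = -4 + (-9)**2 = -4 + 81 = 77)
Z(l, U) = 847 (Z(l, U) = 77*11 = 847)
-3639 + Z(y, -7) = -3639 + 847 = -2792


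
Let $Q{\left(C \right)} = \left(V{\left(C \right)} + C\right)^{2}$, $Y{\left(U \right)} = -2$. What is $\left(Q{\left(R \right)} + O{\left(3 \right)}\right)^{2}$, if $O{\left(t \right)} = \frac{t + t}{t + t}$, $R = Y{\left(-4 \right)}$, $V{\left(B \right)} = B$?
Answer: $289$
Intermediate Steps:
$R = -2$
$Q{\left(C \right)} = 4 C^{2}$ ($Q{\left(C \right)} = \left(C + C\right)^{2} = \left(2 C\right)^{2} = 4 C^{2}$)
$O{\left(t \right)} = 1$ ($O{\left(t \right)} = \frac{2 t}{2 t} = 2 t \frac{1}{2 t} = 1$)
$\left(Q{\left(R \right)} + O{\left(3 \right)}\right)^{2} = \left(4 \left(-2\right)^{2} + 1\right)^{2} = \left(4 \cdot 4 + 1\right)^{2} = \left(16 + 1\right)^{2} = 17^{2} = 289$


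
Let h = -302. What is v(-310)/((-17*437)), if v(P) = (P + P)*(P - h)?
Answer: -4960/7429 ≈ -0.66765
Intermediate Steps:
v(P) = 2*P*(302 + P) (v(P) = (P + P)*(P - 1*(-302)) = (2*P)*(P + 302) = (2*P)*(302 + P) = 2*P*(302 + P))
v(-310)/((-17*437)) = (2*(-310)*(302 - 310))/((-17*437)) = (2*(-310)*(-8))/(-7429) = 4960*(-1/7429) = -4960/7429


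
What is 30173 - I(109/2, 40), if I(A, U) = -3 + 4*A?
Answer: 29958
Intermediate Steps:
30173 - I(109/2, 40) = 30173 - (-3 + 4*(109/2)) = 30173 - (-3 + 218) = 30173 - 1*215 = 30173 - 215 = 29958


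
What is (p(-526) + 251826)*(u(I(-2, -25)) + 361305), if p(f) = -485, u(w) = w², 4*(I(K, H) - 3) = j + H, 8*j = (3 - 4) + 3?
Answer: 23248208299221/256 ≈ 9.0813e+10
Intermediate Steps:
j = ¼ (j = ((3 - 4) + 3)/8 = (-1 + 3)/8 = (⅛)*2 = ¼ ≈ 0.25000)
I(K, H) = 49/16 + H/4 (I(K, H) = 3 + (¼ + H)/4 = 3 + (1/16 + H/4) = 49/16 + H/4)
(p(-526) + 251826)*(u(I(-2, -25)) + 361305) = (-485 + 251826)*((49/16 + (¼)*(-25))² + 361305) = 251341*((49/16 - 25/4)² + 361305) = 251341*((-51/16)² + 361305) = 251341*(2601/256 + 361305) = 251341*(92496681/256) = 23248208299221/256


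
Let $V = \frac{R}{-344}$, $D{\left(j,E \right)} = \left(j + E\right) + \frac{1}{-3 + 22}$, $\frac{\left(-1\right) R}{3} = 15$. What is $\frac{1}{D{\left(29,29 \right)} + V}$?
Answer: $\frac{6536}{380287} \approx 0.017187$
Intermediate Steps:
$R = -45$ ($R = \left(-3\right) 15 = -45$)
$D{\left(j,E \right)} = \frac{1}{19} + E + j$ ($D{\left(j,E \right)} = \left(E + j\right) + \frac{1}{19} = \frac{1}{19} + E + j$)
$V = \frac{45}{344}$ ($V = - \frac{45}{-344} = \left(-45\right) \left(- \frac{1}{344}\right) = \frac{45}{344} \approx 0.13081$)
$\frac{1}{D{\left(29,29 \right)} + V} = \frac{1}{\left(\frac{1}{19} + 29 + 29\right) + \frac{45}{344}} = \frac{1}{\frac{1103}{19} + \frac{45}{344}} = \frac{1}{\frac{380287}{6536}} = \frac{6536}{380287}$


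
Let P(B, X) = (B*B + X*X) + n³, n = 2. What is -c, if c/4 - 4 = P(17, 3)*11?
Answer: -13480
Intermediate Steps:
P(B, X) = 8 + B² + X² (P(B, X) = (B*B + X*X) + 2³ = (B² + X²) + 8 = 8 + B² + X²)
c = 13480 (c = 16 + 4*((8 + 17² + 3²)*11) = 16 + 4*((8 + 289 + 9)*11) = 16 + 4*(306*11) = 16 + 4*3366 = 16 + 13464 = 13480)
-c = -1*13480 = -13480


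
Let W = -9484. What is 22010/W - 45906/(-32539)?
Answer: -140405443/154299938 ≈ -0.90995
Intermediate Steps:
22010/W - 45906/(-32539) = 22010/(-9484) - 45906/(-32539) = 22010*(-1/9484) - 45906*(-1/32539) = -11005/4742 + 45906/32539 = -140405443/154299938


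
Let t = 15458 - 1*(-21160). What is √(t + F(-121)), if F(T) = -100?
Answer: 31*√38 ≈ 191.10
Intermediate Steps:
t = 36618 (t = 15458 + 21160 = 36618)
√(t + F(-121)) = √(36618 - 100) = √36518 = 31*√38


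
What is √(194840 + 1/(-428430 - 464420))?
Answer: √6212910796280286/178570 ≈ 441.41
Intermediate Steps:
√(194840 + 1/(-428430 - 464420)) = √(194840 + 1/(-892850)) = √(194840 - 1/892850) = √(173962893999/892850) = √6212910796280286/178570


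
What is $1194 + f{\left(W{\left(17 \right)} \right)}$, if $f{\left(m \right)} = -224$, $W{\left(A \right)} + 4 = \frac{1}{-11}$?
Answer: $970$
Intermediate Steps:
$W{\left(A \right)} = - \frac{45}{11}$ ($W{\left(A \right)} = -4 + \frac{1}{-11} = -4 - \frac{1}{11} = - \frac{45}{11}$)
$1194 + f{\left(W{\left(17 \right)} \right)} = 1194 - 224 = 970$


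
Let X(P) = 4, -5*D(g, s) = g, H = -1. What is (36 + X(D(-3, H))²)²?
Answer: 2704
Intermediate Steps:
D(g, s) = -g/5
(36 + X(D(-3, H))²)² = (36 + 4²)² = (36 + 16)² = 52² = 2704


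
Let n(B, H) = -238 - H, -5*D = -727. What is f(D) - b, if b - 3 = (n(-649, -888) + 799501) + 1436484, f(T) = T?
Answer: -11182463/5 ≈ -2.2365e+6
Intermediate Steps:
D = 727/5 (D = -⅕*(-727) = 727/5 ≈ 145.40)
b = 2236638 (b = 3 + (((-238 - 1*(-888)) + 799501) + 1436484) = 3 + (((-238 + 888) + 799501) + 1436484) = 3 + ((650 + 799501) + 1436484) = 3 + (800151 + 1436484) = 3 + 2236635 = 2236638)
f(D) - b = 727/5 - 1*2236638 = 727/5 - 2236638 = -11182463/5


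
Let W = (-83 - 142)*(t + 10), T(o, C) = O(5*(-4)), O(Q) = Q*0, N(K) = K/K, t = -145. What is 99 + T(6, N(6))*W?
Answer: 99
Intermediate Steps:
N(K) = 1
O(Q) = 0
T(o, C) = 0
W = 30375 (W = (-83 - 142)*(-145 + 10) = -225*(-135) = 30375)
99 + T(6, N(6))*W = 99 + 0*30375 = 99 + 0 = 99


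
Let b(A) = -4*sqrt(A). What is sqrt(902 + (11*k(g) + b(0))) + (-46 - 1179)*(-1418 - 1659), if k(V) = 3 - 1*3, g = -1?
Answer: 3769325 + sqrt(902) ≈ 3.7694e+6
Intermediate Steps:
k(V) = 0 (k(V) = 3 - 3 = 0)
sqrt(902 + (11*k(g) + b(0))) + (-46 - 1179)*(-1418 - 1659) = sqrt(902 + (11*0 - 4*sqrt(0))) + (-46 - 1179)*(-1418 - 1659) = sqrt(902 + (0 - 4*0)) - 1225*(-3077) = sqrt(902 + (0 + 0)) + 3769325 = sqrt(902 + 0) + 3769325 = sqrt(902) + 3769325 = 3769325 + sqrt(902)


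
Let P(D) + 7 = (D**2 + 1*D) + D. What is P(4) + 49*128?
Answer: 6289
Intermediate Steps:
P(D) = -7 + D**2 + 2*D (P(D) = -7 + ((D**2 + 1*D) + D) = -7 + ((D**2 + D) + D) = -7 + ((D + D**2) + D) = -7 + (D**2 + 2*D) = -7 + D**2 + 2*D)
P(4) + 49*128 = (-7 + 4**2 + 2*4) + 49*128 = (-7 + 16 + 8) + 6272 = 17 + 6272 = 6289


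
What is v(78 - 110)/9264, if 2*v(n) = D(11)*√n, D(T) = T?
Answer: 11*I*√2/4632 ≈ 0.0033585*I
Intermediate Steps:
v(n) = 11*√n/2 (v(n) = (11*√n)/2 = 11*√n/2)
v(78 - 110)/9264 = (11*√(78 - 110)/2)/9264 = (11*√(-32)/2)*(1/9264) = (11*(4*I*√2)/2)*(1/9264) = (22*I*√2)*(1/9264) = 11*I*√2/4632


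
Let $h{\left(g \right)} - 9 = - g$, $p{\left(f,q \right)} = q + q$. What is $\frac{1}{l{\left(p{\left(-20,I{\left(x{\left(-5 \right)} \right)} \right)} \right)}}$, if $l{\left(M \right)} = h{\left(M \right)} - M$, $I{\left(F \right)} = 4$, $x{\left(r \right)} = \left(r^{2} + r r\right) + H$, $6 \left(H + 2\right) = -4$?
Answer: $- \frac{1}{7} \approx -0.14286$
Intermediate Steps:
$H = - \frac{8}{3}$ ($H = -2 + \frac{1}{6} \left(-4\right) = -2 - \frac{2}{3} = - \frac{8}{3} \approx -2.6667$)
$x{\left(r \right)} = - \frac{8}{3} + 2 r^{2}$ ($x{\left(r \right)} = \left(r^{2} + r r\right) - \frac{8}{3} = \left(r^{2} + r^{2}\right) - \frac{8}{3} = 2 r^{2} - \frac{8}{3} = - \frac{8}{3} + 2 r^{2}$)
$p{\left(f,q \right)} = 2 q$
$h{\left(g \right)} = 9 - g$
$l{\left(M \right)} = 9 - 2 M$ ($l{\left(M \right)} = \left(9 - M\right) - M = 9 - 2 M$)
$\frac{1}{l{\left(p{\left(-20,I{\left(x{\left(-5 \right)} \right)} \right)} \right)}} = \frac{1}{9 - 2 \cdot 2 \cdot 4} = \frac{1}{9 - 16} = \frac{1}{-7} = - \frac{1}{7}$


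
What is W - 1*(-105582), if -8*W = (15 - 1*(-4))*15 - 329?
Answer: 211175/2 ≈ 1.0559e+5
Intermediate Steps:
W = 11/2 (W = -((15 - 1*(-4))*15 - 329)/8 = -((15 + 4)*15 - 329)/8 = -(19*15 - 329)/8 = -(285 - 329)/8 = -⅛*(-44) = 11/2 ≈ 5.5000)
W - 1*(-105582) = 11/2 - 1*(-105582) = 11/2 + 105582 = 211175/2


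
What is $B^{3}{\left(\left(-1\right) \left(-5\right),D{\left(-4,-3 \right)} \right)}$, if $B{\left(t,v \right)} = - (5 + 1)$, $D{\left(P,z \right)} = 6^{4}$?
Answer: $-216$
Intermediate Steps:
$D{\left(P,z \right)} = 1296$
$B{\left(t,v \right)} = -6$ ($B{\left(t,v \right)} = \left(-1\right) 6 = -6$)
$B^{3}{\left(\left(-1\right) \left(-5\right),D{\left(-4,-3 \right)} \right)} = \left(-6\right)^{3} = -216$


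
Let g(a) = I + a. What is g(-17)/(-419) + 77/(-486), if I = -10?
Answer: -19141/203634 ≈ -0.093997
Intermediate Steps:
g(a) = -10 + a
g(-17)/(-419) + 77/(-486) = (-10 - 17)/(-419) + 77/(-486) = -27*(-1/419) + 77*(-1/486) = 27/419 - 77/486 = -19141/203634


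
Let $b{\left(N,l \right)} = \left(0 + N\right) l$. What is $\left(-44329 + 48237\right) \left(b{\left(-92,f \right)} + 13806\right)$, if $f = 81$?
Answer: $24831432$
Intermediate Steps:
$b{\left(N,l \right)} = N l$
$\left(-44329 + 48237\right) \left(b{\left(-92,f \right)} + 13806\right) = \left(-44329 + 48237\right) \left(\left(-92\right) 81 + 13806\right) = 3908 \left(-7452 + 13806\right) = 3908 \cdot 6354 = 24831432$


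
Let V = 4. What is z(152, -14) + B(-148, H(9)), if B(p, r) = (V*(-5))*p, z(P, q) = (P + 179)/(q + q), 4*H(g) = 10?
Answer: 82549/28 ≈ 2948.2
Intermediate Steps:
H(g) = 5/2 (H(g) = (1/4)*10 = 5/2)
z(P, q) = (179 + P)/(2*q) (z(P, q) = (179 + P)/((2*q)) = (179 + P)*(1/(2*q)) = (179 + P)/(2*q))
B(p, r) = -20*p (B(p, r) = (4*(-5))*p = -20*p)
z(152, -14) + B(-148, H(9)) = (1/2)*(179 + 152)/(-14) - 20*(-148) = (1/2)*(-1/14)*331 + 2960 = -331/28 + 2960 = 82549/28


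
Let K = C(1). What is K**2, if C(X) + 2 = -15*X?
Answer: 289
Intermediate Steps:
C(X) = -2 - 15*X
K = -17 (K = -2 - 15*1 = -2 - 15 = -17)
K**2 = (-17)**2 = 289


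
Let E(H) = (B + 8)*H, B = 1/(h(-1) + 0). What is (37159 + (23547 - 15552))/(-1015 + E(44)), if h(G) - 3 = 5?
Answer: -90308/1315 ≈ -68.675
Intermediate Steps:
h(G) = 8 (h(G) = 3 + 5 = 8)
B = ⅛ (B = 1/(8 + 0) = 1/8 = ⅛ ≈ 0.12500)
E(H) = 65*H/8 (E(H) = (⅛ + 8)*H = 65*H/8)
(37159 + (23547 - 15552))/(-1015 + E(44)) = (37159 + (23547 - 15552))/(-1015 + (65/8)*44) = (37159 + 7995)/(-1015 + 715/2) = 45154/(-1315/2) = 45154*(-2/1315) = -90308/1315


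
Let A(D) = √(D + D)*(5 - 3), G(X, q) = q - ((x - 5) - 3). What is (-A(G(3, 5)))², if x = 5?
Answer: 64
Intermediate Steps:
G(X, q) = 3 + q (G(X, q) = q - ((5 - 5) - 3) = q - (0 - 3) = q - 1*(-3) = q + 3 = 3 + q)
A(D) = 2*√2*√D (A(D) = √(2*D)*2 = (√2*√D)*2 = 2*√2*√D)
(-A(G(3, 5)))² = (-2*√2*√(3 + 5))² = (-2*√2*√8)² = (-2*√2*2*√2)² = (-1*8)² = (-8)² = 64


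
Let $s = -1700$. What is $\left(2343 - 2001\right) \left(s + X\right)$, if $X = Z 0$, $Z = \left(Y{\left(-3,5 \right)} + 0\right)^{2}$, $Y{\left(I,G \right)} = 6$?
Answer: $-581400$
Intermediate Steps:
$Z = 36$ ($Z = \left(6 + 0\right)^{2} = 6^{2} = 36$)
$X = 0$ ($X = 36 \cdot 0 = 0$)
$\left(2343 - 2001\right) \left(s + X\right) = \left(2343 - 2001\right) \left(-1700 + 0\right) = 342 \left(-1700\right) = -581400$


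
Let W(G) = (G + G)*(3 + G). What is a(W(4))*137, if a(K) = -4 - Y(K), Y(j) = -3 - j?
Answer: 7535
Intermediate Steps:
W(G) = 2*G*(3 + G) (W(G) = (2*G)*(3 + G) = 2*G*(3 + G))
a(K) = -1 + K (a(K) = -4 - (-3 - K) = -4 + (3 + K) = -1 + K)
a(W(4))*137 = (-1 + 2*4*(3 + 4))*137 = (-1 + 2*4*7)*137 = (-1 + 56)*137 = 55*137 = 7535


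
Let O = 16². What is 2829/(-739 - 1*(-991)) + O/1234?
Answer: 592583/51828 ≈ 11.434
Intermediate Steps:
O = 256
2829/(-739 - 1*(-991)) + O/1234 = 2829/(-739 - 1*(-991)) + 256/1234 = 2829/(-739 + 991) + 256*(1/1234) = 2829/252 + 128/617 = 2829*(1/252) + 128/617 = 943/84 + 128/617 = 592583/51828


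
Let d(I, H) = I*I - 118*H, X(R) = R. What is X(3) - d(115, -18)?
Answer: -15346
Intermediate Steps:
d(I, H) = I² - 118*H
X(3) - d(115, -18) = 3 - (115² - 118*(-18)) = 3 - (13225 + 2124) = 3 - 1*15349 = 3 - 15349 = -15346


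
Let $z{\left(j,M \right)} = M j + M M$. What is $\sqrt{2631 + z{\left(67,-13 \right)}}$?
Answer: $\sqrt{1929} \approx 43.92$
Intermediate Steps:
$z{\left(j,M \right)} = M^{2} + M j$ ($z{\left(j,M \right)} = M j + M^{2} = M^{2} + M j$)
$\sqrt{2631 + z{\left(67,-13 \right)}} = \sqrt{2631 - 13 \left(-13 + 67\right)} = \sqrt{2631 - 702} = \sqrt{1929}$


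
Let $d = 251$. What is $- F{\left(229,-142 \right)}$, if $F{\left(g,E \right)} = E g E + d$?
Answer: $-4617807$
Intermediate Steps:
$F{\left(g,E \right)} = 251 + g E^{2}$ ($F{\left(g,E \right)} = E g E + 251 = g E^{2} + 251 = 251 + g E^{2}$)
$- F{\left(229,-142 \right)} = - (251 + 229 \left(-142\right)^{2}) = - (251 + 229 \cdot 20164) = - (251 + 4617556) = \left(-1\right) 4617807 = -4617807$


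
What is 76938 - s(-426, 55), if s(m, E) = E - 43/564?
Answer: 43362055/564 ≈ 76883.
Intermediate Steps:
s(m, E) = -43/564 + E (s(m, E) = E - 43*1/564 = E - 43/564 = -43/564 + E)
76938 - s(-426, 55) = 76938 - (-43/564 + 55) = 76938 - 1*30977/564 = 76938 - 30977/564 = 43362055/564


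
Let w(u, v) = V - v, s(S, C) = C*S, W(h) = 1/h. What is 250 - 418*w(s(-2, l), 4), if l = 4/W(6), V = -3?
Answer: 3176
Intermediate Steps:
W(h) = 1/h
l = 24 (l = 4/(1/6) = 4/(⅙) = 4*6 = 24)
w(u, v) = -3 - v
250 - 418*w(s(-2, l), 4) = 250 - 418*(-3 - 1*4) = 250 - 418*(-3 - 4) = 250 - 418*(-7) = 250 + 2926 = 3176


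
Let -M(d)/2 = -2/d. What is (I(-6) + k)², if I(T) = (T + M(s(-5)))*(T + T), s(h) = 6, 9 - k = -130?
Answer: 41209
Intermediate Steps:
k = 139 (k = 9 - 1*(-130) = 9 + 130 = 139)
M(d) = 4/d (M(d) = -(-4)/d = 4/d)
I(T) = 2*T*(⅔ + T) (I(T) = (T + 4/6)*(T + T) = (T + 4*(⅙))*(2*T) = (T + ⅔)*(2*T) = (⅔ + T)*(2*T) = 2*T*(⅔ + T))
(I(-6) + k)² = ((⅔)*(-6)*(2 + 3*(-6)) + 139)² = ((⅔)*(-6)*(2 - 18) + 139)² = ((⅔)*(-6)*(-16) + 139)² = (64 + 139)² = 203² = 41209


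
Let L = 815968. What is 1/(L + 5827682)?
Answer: 1/6643650 ≈ 1.5052e-7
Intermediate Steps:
1/(L + 5827682) = 1/(815968 + 5827682) = 1/6643650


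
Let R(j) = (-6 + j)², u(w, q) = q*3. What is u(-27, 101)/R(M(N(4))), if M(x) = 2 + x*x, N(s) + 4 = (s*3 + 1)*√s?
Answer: 101/76800 ≈ 0.0013151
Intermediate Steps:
u(w, q) = 3*q
N(s) = -4 + √s*(1 + 3*s) (N(s) = -4 + (s*3 + 1)*√s = -4 + (3*s + 1)*√s = -4 + (1 + 3*s)*√s = -4 + √s*(1 + 3*s))
M(x) = 2 + x²
u(-27, 101)/R(M(N(4))) = (3*101)/((-6 + (2 + (-4 + √4 + 3*4^(3/2))²))²) = 303/((-6 + (2 + (-4 + 2 + 3*8)²))²) = 303/((-6 + (2 + (-4 + 2 + 24)²))²) = 303/((-6 + (2 + 22²))²) = 303/((-6 + (2 + 484))²) = 303/((-6 + 486)²) = 303/(480²) = 303/230400 = 303*(1/230400) = 101/76800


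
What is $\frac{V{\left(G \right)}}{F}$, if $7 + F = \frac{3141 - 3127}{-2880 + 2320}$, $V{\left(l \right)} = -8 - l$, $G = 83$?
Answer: $\frac{3640}{281} \approx 12.954$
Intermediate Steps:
$F = - \frac{281}{40}$ ($F = -7 + \frac{3141 - 3127}{-2880 + 2320} = -7 + \frac{14}{-560} = -7 + 14 \left(- \frac{1}{560}\right) = -7 - \frac{1}{40} = - \frac{281}{40} \approx -7.025$)
$\frac{V{\left(G \right)}}{F} = \frac{-8 - 83}{- \frac{281}{40}} = \left(-8 - 83\right) \left(- \frac{40}{281}\right) = \left(-91\right) \left(- \frac{40}{281}\right) = \frac{3640}{281}$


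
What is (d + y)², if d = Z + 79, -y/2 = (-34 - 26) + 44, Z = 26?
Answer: 18769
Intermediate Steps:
y = 32 (y = -2*((-34 - 26) + 44) = -2*(-60 + 44) = -2*(-16) = 32)
d = 105 (d = 26 + 79 = 105)
(d + y)² = (105 + 32)² = 137² = 18769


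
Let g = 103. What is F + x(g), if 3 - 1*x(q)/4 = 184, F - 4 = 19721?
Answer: 19001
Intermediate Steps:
F = 19725 (F = 4 + 19721 = 19725)
x(q) = -724 (x(q) = 12 - 4*184 = 12 - 736 = -724)
F + x(g) = 19725 - 724 = 19001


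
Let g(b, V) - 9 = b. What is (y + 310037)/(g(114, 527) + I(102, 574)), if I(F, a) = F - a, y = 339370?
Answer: -649407/349 ≈ -1860.8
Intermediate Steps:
g(b, V) = 9 + b
(y + 310037)/(g(114, 527) + I(102, 574)) = (339370 + 310037)/((9 + 114) + (102 - 1*574)) = 649407/(123 + (102 - 574)) = 649407/(123 - 472) = 649407/(-349) = 649407*(-1/349) = -649407/349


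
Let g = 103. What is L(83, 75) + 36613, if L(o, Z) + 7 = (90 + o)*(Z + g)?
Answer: 67400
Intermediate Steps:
L(o, Z) = -7 + (90 + o)*(103 + Z) (L(o, Z) = -7 + (90 + o)*(Z + 103) = -7 + (90 + o)*(103 + Z))
L(83, 75) + 36613 = (9263 + 90*75 + 103*83 + 75*83) + 36613 = (9263 + 6750 + 8549 + 6225) + 36613 = 30787 + 36613 = 67400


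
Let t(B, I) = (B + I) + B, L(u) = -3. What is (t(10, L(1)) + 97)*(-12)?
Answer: -1368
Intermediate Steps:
t(B, I) = I + 2*B
(t(10, L(1)) + 97)*(-12) = ((-3 + 2*10) + 97)*(-12) = ((-3 + 20) + 97)*(-12) = (17 + 97)*(-12) = 114*(-12) = -1368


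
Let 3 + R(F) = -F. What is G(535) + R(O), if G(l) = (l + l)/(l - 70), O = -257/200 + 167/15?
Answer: -65393/6200 ≈ -10.547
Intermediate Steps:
O = 5909/600 (O = -257*1/200 + 167*(1/15) = -257/200 + 167/15 = 5909/600 ≈ 9.8483)
G(l) = 2*l/(-70 + l) (G(l) = (2*l)/(-70 + l) = 2*l/(-70 + l))
R(F) = -3 - F
G(535) + R(O) = 2*535/(-70 + 535) + (-3 - 1*5909/600) = 2*535/465 + (-3 - 5909/600) = 2*535*(1/465) - 7709/600 = 214/93 - 7709/600 = -65393/6200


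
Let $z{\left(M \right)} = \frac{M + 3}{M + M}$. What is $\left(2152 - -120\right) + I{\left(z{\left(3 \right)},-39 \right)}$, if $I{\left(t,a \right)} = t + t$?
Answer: $2274$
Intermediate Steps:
$z{\left(M \right)} = \frac{3 + M}{2 M}$
$I{\left(t,a \right)} = 2 t$
$\left(2152 - -120\right) + I{\left(z{\left(3 \right)},-39 \right)} = \left(2152 - -120\right) + 2 \frac{3 + 3}{2 \cdot 3} = \left(2152 + 120\right) + 2 \cdot \frac{1}{2} \cdot \frac{1}{3} \cdot 6 = 2272 + 2 \cdot 1 = 2272 + 2 = 2274$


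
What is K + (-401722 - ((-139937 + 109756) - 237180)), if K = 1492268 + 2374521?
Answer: 3732428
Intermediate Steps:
K = 3866789
K + (-401722 - ((-139937 + 109756) - 237180)) = 3866789 + (-401722 - ((-139937 + 109756) - 237180)) = 3866789 + (-401722 - (-30181 - 237180)) = 3866789 + (-401722 - 1*(-267361)) = 3866789 + (-401722 + 267361) = 3866789 - 134361 = 3732428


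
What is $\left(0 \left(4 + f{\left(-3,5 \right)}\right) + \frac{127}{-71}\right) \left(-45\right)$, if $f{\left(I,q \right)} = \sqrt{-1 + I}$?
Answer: $\frac{5715}{71} \approx 80.493$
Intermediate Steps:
$\left(0 \left(4 + f{\left(-3,5 \right)}\right) + \frac{127}{-71}\right) \left(-45\right) = \left(0 \left(4 + \sqrt{-1 - 3}\right) + \frac{127}{-71}\right) \left(-45\right) = \left(0 \left(4 + \sqrt{-4}\right) + 127 \left(- \frac{1}{71}\right)\right) \left(-45\right) = \left(0 \left(4 + 2 i\right) - \frac{127}{71}\right) \left(-45\right) = \left(0 - \frac{127}{71}\right) \left(-45\right) = \left(- \frac{127}{71}\right) \left(-45\right) = \frac{5715}{71}$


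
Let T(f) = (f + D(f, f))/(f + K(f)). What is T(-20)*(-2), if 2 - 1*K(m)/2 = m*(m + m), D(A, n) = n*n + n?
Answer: 45/101 ≈ 0.44554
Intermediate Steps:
D(A, n) = n + n**2 (D(A, n) = n**2 + n = n + n**2)
K(m) = 4 - 4*m**2 (K(m) = 4 - 2*m*(m + m) = 4 - 2*m*2*m = 4 - 4*m**2)
T(f) = (f + f*(1 + f))/(4 + f - 4*f**2) (T(f) = (f + f*(1 + f))/(f + (4 - 4*f**2)) = (f + f*(1 + f))/(4 + f - 4*f**2))
T(-20)*(-2) = -20*(2 - 20)/(4 - 20 - 4*(-20)**2)*(-2) = -20*(-18)/(4 - 20 - 4*400)*(-2) = -20*(-18)/(4 - 20 - 1600)*(-2) = -20*(-18)/(-1616)*(-2) = -20*(-1/1616)*(-18)*(-2) = -45/202*(-2) = 45/101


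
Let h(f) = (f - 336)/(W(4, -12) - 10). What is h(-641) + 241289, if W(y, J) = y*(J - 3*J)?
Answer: 20749877/86 ≈ 2.4128e+5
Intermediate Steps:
W(y, J) = -2*J*y (W(y, J) = y*(-2*J) = -2*J*y)
h(f) = -168/43 + f/86 (h(f) = (f - 336)/(-2*(-12)*4 - 10) = (-336 + f)/(96 - 10) = (-336 + f)/86 = (-336 + f)*(1/86) = -168/43 + f/86)
h(-641) + 241289 = (-168/43 + (1/86)*(-641)) + 241289 = (-168/43 - 641/86) + 241289 = -977/86 + 241289 = 20749877/86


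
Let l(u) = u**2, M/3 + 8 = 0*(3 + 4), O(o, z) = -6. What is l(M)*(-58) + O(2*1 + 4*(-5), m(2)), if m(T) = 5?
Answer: -33414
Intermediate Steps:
M = -24 (M = -24 + 3*(0*(3 + 4)) = -24 + 3*(0*7) = -24 + 3*0 = -24 + 0 = -24)
l(M)*(-58) + O(2*1 + 4*(-5), m(2)) = (-24)**2*(-58) - 6 = 576*(-58) - 6 = -33408 - 6 = -33414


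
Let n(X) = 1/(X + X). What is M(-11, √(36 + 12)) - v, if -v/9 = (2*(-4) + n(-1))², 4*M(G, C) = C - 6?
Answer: 2595/4 + √3 ≈ 650.48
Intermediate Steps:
n(X) = 1/(2*X)
M(G, C) = -3/2 + C/4 (M(G, C) = (C - 6)/4 = (-6 + C)/4 = -3/2 + C/4)
v = -2601/4 (v = -9*(2*(-4) + (½)/(-1))² = -9*(-8 + (½)*(-1))² = -9*(-8 - ½)² = -9*(-17/2)² = -9*289/4 = -2601/4 ≈ -650.25)
M(-11, √(36 + 12)) - v = (-3/2 + √(36 + 12)/4) - 1*(-2601/4) = (-3/2 + √48/4) + 2601/4 = (-3/2 + (4*√3)/4) + 2601/4 = (-3/2 + √3) + 2601/4 = 2595/4 + √3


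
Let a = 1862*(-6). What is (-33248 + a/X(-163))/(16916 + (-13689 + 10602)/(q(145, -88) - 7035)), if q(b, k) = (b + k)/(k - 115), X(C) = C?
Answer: -2574619997608/1312661551213 ≈ -1.9614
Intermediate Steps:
a = -11172
q(b, k) = (b + k)/(-115 + k)
(-33248 + a/X(-163))/(16916 + (-13689 + 10602)/(q(145, -88) - 7035)) = (-33248 - 11172/(-163))/(16916 + (-13689 + 10602)/((145 - 88)/(-115 - 88) - 7035)) = (-33248 - 11172*(-1/163))/(16916 - 3087/(57/(-203) - 7035)) = (-33248 + 11172/163)/(16916 - 3087/(-1/203*57 - 7035)) = -5408252/(163*(16916 - 3087/(-57/203 - 7035))) = -5408252/(163*(16916 - 3087/(-1428162/203))) = -5408252/(163*(16916 - 3087*(-203/1428162))) = -5408252/(163*(16916 + 208887/476054)) = -5408252/(163*8053138351/476054) = -5408252/163*476054/8053138351 = -2574619997608/1312661551213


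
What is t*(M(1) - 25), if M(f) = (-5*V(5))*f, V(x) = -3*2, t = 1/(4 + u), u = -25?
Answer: -5/21 ≈ -0.23810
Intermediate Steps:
t = -1/21 (t = 1/(4 - 25) = 1/(-21) = -1/21 ≈ -0.047619)
V(x) = -6
M(f) = 30*f (M(f) = (-5*(-6))*f = 30*f)
t*(M(1) - 25) = -(30*1 - 25)/21 = -(30 - 25)/21 = -1/21*5 = -5/21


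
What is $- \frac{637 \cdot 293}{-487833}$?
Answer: $\frac{186641}{487833} \approx 0.38259$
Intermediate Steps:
$- \frac{637 \cdot 293}{-487833} = - \frac{186641 \left(-1\right)}{487833} = \left(-1\right) \left(- \frac{186641}{487833}\right) = \frac{186641}{487833}$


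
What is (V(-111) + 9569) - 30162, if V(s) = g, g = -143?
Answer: -20736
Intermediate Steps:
V(s) = -143
(V(-111) + 9569) - 30162 = (-143 + 9569) - 30162 = 9426 - 30162 = -20736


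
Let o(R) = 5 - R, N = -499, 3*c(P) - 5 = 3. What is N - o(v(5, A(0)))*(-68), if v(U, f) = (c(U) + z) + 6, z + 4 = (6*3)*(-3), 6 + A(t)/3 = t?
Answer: 9587/3 ≈ 3195.7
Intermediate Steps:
A(t) = -18 + 3*t
c(P) = 8/3 (c(P) = 5/3 + (⅓)*3 = 5/3 + 1 = 8/3)
z = -58 (z = -4 + (6*3)*(-3) = -4 + 18*(-3) = -4 - 54 = -58)
v(U, f) = -148/3 (v(U, f) = (8/3 - 58) + 6 = -166/3 + 6 = -148/3)
N - o(v(5, A(0)))*(-68) = -499 - (5 - 1*(-148/3))*(-68) = -499 - (5 + 148/3)*(-68) = -499 - 163*(-68)/3 = -499 - 1*(-11084/3) = -499 + 11084/3 = 9587/3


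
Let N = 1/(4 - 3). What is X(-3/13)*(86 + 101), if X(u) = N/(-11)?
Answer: -17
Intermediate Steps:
N = 1 (N = 1/1 = 1)
X(u) = -1/11 (X(u) = 1/(-11) = 1*(-1/11) = -1/11)
X(-3/13)*(86 + 101) = -(86 + 101)/11 = -1/11*187 = -17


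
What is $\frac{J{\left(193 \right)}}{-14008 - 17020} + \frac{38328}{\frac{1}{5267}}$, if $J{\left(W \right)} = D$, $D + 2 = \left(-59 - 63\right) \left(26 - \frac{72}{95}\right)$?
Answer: $\frac{297527332662453}{1473830} \approx 2.0187 \cdot 10^{8}$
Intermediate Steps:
$D = - \frac{292746}{95}$ ($D = -2 + \left(-59 - 63\right) \left(26 - \frac{72}{95}\right) = -2 - 122 \left(26 - \frac{72}{95}\right) = -2 - \frac{292556}{95} = - \frac{292746}{95} \approx -3081.5$)
$J{\left(W \right)} = - \frac{292746}{95}$
$\frac{J{\left(193 \right)}}{-14008 - 17020} + \frac{38328}{\frac{1}{5267}} = - \frac{292746}{95 \left(-14008 - 17020\right)} + \frac{38328}{\frac{1}{5267}} = - \frac{292746}{95 \left(-31028\right)} + 38328 \frac{1}{\frac{1}{5267}} = \left(- \frac{292746}{95}\right) \left(- \frac{1}{31028}\right) + 38328 \cdot 5267 = \frac{146373}{1473830} + 201873576 = \frac{297527332662453}{1473830}$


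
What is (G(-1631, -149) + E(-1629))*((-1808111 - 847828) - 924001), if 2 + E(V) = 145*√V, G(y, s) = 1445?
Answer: -5165853420 - 1557273900*I*√181 ≈ -5.1659e+9 - 2.0951e+10*I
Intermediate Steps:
E(V) = -2 + 145*√V
(G(-1631, -149) + E(-1629))*((-1808111 - 847828) - 924001) = (1445 + (-2 + 145*√(-1629)))*((-1808111 - 847828) - 924001) = (1445 + (-2 + 145*(3*I*√181)))*(-2655939 - 924001) = (1445 + (-2 + 435*I*√181))*(-3579940) = (1443 + 435*I*√181)*(-3579940) = -5165853420 - 1557273900*I*√181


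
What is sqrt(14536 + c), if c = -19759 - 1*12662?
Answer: 7*I*sqrt(365) ≈ 133.73*I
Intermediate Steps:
c = -32421 (c = -19759 - 12662 = -32421)
sqrt(14536 + c) = sqrt(14536 - 32421) = sqrt(-17885) = 7*I*sqrt(365)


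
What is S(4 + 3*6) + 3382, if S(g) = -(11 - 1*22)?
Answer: 3393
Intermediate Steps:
S(g) = 11 (S(g) = -(11 - 22) = -1*(-11) = 11)
S(4 + 3*6) + 3382 = 11 + 3382 = 3393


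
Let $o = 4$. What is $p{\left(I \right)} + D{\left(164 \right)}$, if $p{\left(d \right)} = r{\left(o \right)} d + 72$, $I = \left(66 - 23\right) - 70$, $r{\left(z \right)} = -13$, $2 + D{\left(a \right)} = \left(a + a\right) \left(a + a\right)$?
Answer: $108005$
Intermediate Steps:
$D{\left(a \right)} = -2 + 4 a^{2}$ ($D{\left(a \right)} = -2 + \left(a + a\right) \left(a + a\right) = -2 + 2 a 2 a = -2 + 4 a^{2}$)
$I = -27$ ($I = 43 - 70 = -27$)
$p{\left(d \right)} = 72 - 13 d$ ($p{\left(d \right)} = - 13 d + 72 = 72 - 13 d$)
$p{\left(I \right)} + D{\left(164 \right)} = \left(72 - -351\right) - \left(2 - 4 \cdot 164^{2}\right) = \left(72 + 351\right) + \left(-2 + 4 \cdot 26896\right) = 423 + \left(-2 + 107584\right) = 423 + 107582 = 108005$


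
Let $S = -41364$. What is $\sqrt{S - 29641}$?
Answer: $i \sqrt{71005} \approx 266.47 i$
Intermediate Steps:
$\sqrt{S - 29641} = \sqrt{-41364 - 29641} = \sqrt{-71005} = i \sqrt{71005}$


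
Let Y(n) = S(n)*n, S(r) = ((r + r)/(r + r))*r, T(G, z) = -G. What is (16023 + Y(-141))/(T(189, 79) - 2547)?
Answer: -748/57 ≈ -13.123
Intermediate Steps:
S(r) = r (S(r) = ((2*r)/((2*r)))*r = ((2*r)*(1/(2*r)))*r = 1*r = r)
Y(n) = n² (Y(n) = n*n = n²)
(16023 + Y(-141))/(T(189, 79) - 2547) = (16023 + (-141)²)/(-1*189 - 2547) = (16023 + 19881)/(-189 - 2547) = 35904/(-2736) = 35904*(-1/2736) = -748/57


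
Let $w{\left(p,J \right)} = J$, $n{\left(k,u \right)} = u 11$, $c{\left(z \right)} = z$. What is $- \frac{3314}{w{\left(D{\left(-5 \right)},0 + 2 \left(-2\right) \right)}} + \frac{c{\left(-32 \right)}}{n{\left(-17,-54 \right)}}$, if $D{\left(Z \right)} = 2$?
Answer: $\frac{492161}{594} \approx 828.55$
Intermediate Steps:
$n{\left(k,u \right)} = 11 u$
$- \frac{3314}{w{\left(D{\left(-5 \right)},0 + 2 \left(-2\right) \right)}} + \frac{c{\left(-32 \right)}}{n{\left(-17,-54 \right)}} = - \frac{3314}{0 + 2 \left(-2\right)} - \frac{32}{11 \left(-54\right)} = - \frac{3314}{0 - 4} - \frac{32}{-594} = - \frac{3314}{-4} - - \frac{16}{297} = \left(-3314\right) \left(- \frac{1}{4}\right) + \frac{16}{297} = \frac{1657}{2} + \frac{16}{297} = \frac{492161}{594}$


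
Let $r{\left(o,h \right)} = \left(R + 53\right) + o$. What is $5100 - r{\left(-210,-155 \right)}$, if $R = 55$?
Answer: $5202$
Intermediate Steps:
$r{\left(o,h \right)} = 108 + o$ ($r{\left(o,h \right)} = \left(55 + 53\right) + o = 108 + o$)
$5100 - r{\left(-210,-155 \right)} = 5100 - \left(108 - 210\right) = 5100 - -102 = 5100 + 102 = 5202$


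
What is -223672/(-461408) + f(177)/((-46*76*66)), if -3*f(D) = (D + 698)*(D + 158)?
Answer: 9064930243/9980947152 ≈ 0.90822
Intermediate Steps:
f(D) = -(158 + D)*(698 + D)/3 (f(D) = -(D + 698)*(D + 158)/3 = -(698 + D)*(158 + D)/3 = -(158 + D)*(698 + D)/3)
-223672/(-461408) + f(177)/((-46*76*66)) = -223672/(-461408) + (-110284/3 - 856/3*177 - ⅓*177²)/((-46*76*66)) = -223672*(-1/461408) + (-110284/3 - 50504 - ⅓*31329)/((-3496*66)) = 27959/57676 + (-110284/3 - 50504 - 10443)/(-230736) = 27959/57676 - 293125/3*(-1/230736) = 27959/57676 + 293125/692208 = 9064930243/9980947152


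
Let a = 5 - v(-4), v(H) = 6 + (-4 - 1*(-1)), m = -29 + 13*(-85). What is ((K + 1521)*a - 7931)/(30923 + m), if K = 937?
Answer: -3015/29789 ≈ -0.10121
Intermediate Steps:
m = -1134 (m = -29 - 1105 = -1134)
v(H) = 3 (v(H) = 6 + (-4 + 1) = 6 - 3 = 3)
a = 2 (a = 5 - 1*3 = 5 - 3 = 2)
((K + 1521)*a - 7931)/(30923 + m) = ((937 + 1521)*2 - 7931)/(30923 - 1134) = (2458*2 - 7931)/29789 = (4916 - 7931)*(1/29789) = -3015*1/29789 = -3015/29789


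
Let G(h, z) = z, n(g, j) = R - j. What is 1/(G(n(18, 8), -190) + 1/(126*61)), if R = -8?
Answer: -7686/1460339 ≈ -0.0052632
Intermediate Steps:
n(g, j) = -8 - j
1/(G(n(18, 8), -190) + 1/(126*61)) = 1/(-190 + 1/(126*61)) = 1/(-190 + 1/7686) = 1/(-1460339/7686) = -7686/1460339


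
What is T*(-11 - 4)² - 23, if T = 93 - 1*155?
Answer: -13973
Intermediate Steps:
T = -62 (T = 93 - 155 = -62)
T*(-11 - 4)² - 23 = -62*(-11 - 4)² - 23 = -62*(-15)² - 23 = -62*225 - 23 = -13950 - 23 = -13973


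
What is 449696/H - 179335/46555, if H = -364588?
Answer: -4315949313/848669717 ≈ -5.0855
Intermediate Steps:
449696/H - 179335/46555 = 449696/(-364588) - 179335/46555 = 449696*(-1/364588) - 179335*1/46555 = -112424/91147 - 35867/9311 = -4315949313/848669717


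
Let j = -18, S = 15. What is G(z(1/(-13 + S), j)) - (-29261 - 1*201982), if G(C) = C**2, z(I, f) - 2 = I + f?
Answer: 925933/4 ≈ 2.3148e+5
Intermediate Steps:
z(I, f) = 2 + I + f (z(I, f) = 2 + (I + f) = 2 + I + f)
G(z(1/(-13 + S), j)) - (-29261 - 1*201982) = (2 + 1/(-13 + 15) - 18)**2 - (-29261 - 1*201982) = (2 + 1/2 - 18)**2 - (-29261 - 201982) = (2 + 1/2 - 18)**2 - 1*(-231243) = (-31/2)**2 + 231243 = 961/4 + 231243 = 925933/4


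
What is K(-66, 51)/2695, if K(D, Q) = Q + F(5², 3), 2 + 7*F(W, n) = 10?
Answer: 73/3773 ≈ 0.019348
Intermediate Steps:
F(W, n) = 8/7 (F(W, n) = -2/7 + (⅐)*10 = -2/7 + 10/7 = 8/7)
K(D, Q) = 8/7 + Q (K(D, Q) = Q + 8/7 = 8/7 + Q)
K(-66, 51)/2695 = (8/7 + 51)/2695 = (365/7)*(1/2695) = 73/3773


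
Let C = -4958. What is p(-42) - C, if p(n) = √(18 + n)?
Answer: 4958 + 2*I*√6 ≈ 4958.0 + 4.899*I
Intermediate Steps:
p(-42) - C = √(18 - 42) - 1*(-4958) = √(-24) + 4958 = 2*I*√6 + 4958 = 4958 + 2*I*√6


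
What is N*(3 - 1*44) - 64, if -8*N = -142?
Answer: -3167/4 ≈ -791.75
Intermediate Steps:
N = 71/4 (N = -⅛*(-142) = 71/4 ≈ 17.750)
N*(3 - 1*44) - 64 = 71*(3 - 1*44)/4 - 64 = 71*(3 - 44)/4 - 64 = (71/4)*(-41) - 64 = -2911/4 - 64 = -3167/4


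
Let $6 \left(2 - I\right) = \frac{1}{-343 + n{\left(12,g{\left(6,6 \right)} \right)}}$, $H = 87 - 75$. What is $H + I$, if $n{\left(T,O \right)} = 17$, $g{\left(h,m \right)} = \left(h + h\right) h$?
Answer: $\frac{27385}{1956} \approx 14.001$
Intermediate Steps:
$g{\left(h,m \right)} = 2 h^{2}$ ($g{\left(h,m \right)} = 2 h h = 2 h^{2}$)
$H = 12$ ($H = 87 - 75 = 12$)
$I = \frac{3913}{1956}$ ($I = 2 - \frac{1}{6 \left(-343 + 17\right)} = 2 - \frac{1}{6 \left(-326\right)} = 2 - - \frac{1}{1956} = 2 + \frac{1}{1956} = \frac{3913}{1956} \approx 2.0005$)
$H + I = 12 + \frac{3913}{1956} = \frac{27385}{1956}$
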